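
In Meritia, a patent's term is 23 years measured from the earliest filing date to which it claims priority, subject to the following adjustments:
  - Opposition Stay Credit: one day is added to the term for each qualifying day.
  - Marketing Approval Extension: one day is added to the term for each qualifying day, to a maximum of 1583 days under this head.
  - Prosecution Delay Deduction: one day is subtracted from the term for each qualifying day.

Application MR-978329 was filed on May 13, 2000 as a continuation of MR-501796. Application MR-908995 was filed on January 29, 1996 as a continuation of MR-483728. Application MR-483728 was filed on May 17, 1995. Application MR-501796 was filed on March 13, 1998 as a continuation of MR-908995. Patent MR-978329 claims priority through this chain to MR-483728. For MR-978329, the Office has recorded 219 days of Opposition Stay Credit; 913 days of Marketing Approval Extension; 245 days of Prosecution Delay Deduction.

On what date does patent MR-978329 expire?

2020-10-20

Earliest priority filing: 17 May 1995.
Base term: 17 May 1995 + 23 years → 17 May 2018.
Opposition Stay Credit: +219 days → 22 December 2018.
Marketing Approval Extension: 913 days (within the 1583-day cap) → +913 days → 22 June 2021.
Prosecution Delay Deduction: −245 days → 20 October 2020.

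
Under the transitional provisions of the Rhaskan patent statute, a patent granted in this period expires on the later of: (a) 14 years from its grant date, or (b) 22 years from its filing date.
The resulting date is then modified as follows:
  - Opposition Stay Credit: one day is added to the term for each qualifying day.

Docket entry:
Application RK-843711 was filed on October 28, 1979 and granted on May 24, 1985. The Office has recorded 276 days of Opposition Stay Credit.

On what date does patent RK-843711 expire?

(a) grant + 14 years → 24 May 1999.
(b) filing + 22 years → 28 October 2001.
Later of the two: 28 October 2001.
Opposition Stay Credit: +276 days → 31 July 2002.

July 31, 2002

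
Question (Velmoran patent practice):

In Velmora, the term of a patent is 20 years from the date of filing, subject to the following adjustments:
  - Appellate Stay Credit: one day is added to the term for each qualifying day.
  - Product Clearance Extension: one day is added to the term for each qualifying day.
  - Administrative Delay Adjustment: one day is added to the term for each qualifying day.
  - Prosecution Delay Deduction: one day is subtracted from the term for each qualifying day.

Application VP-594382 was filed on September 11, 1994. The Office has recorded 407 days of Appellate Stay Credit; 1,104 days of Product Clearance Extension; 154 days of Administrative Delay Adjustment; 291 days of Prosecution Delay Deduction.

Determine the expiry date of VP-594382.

June 16, 2018

Base term: filing date + 20 years → 11 September 2014.
Appellate Stay Credit: +407 days → 23 October 2015.
Product Clearance Extension: +1104 days → 31 October 2018.
Administrative Delay Adjustment: +154 days → 3 April 2019.
Prosecution Delay Deduction: −291 days → 16 June 2018.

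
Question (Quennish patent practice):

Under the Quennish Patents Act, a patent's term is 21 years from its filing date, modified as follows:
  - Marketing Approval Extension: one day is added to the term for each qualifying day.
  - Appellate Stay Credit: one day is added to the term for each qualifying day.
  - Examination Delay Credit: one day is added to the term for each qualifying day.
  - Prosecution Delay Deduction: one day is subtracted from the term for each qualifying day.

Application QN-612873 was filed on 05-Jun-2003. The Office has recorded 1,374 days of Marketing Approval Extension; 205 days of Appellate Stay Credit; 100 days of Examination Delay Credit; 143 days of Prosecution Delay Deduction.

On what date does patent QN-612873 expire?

2028-08-19

Base term: filing date + 21 years → 5 June 2024.
Marketing Approval Extension: +1374 days → 10 March 2028.
Appellate Stay Credit: +205 days → 1 October 2028.
Examination Delay Credit: +100 days → 9 January 2029.
Prosecution Delay Deduction: −143 days → 19 August 2028.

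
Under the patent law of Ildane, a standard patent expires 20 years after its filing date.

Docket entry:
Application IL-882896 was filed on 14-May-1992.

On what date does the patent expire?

Filing date + 20 years → 14 May 2012.

May 14, 2012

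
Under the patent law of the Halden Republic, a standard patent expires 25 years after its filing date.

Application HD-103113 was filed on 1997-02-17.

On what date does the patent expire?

Filing date + 25 years → 17 February 2022.

February 17, 2022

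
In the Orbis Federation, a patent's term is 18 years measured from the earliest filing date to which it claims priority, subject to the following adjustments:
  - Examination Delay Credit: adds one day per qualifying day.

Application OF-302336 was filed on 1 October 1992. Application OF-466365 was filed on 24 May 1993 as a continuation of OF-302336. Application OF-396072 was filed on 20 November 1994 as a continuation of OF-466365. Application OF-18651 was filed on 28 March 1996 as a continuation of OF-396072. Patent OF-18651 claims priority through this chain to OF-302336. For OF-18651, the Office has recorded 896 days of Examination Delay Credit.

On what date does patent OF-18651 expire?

2013-03-15

Earliest priority filing: 1 October 1992.
Base term: 1 October 1992 + 18 years → 1 October 2010.
Examination Delay Credit: +896 days → 15 March 2013.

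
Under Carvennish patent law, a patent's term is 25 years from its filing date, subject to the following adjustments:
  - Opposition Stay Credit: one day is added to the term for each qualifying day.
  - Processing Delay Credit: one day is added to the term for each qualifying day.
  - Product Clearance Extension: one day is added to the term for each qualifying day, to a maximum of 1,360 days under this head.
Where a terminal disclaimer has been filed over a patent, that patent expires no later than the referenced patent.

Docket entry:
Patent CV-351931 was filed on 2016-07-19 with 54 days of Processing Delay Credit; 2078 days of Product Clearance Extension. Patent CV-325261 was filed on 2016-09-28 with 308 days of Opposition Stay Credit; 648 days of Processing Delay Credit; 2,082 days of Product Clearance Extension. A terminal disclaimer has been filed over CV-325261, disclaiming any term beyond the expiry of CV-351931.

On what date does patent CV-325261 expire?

Natural term of CV-325261:
  Base: filing + 25 years → 28 September 2041.
  Opposition Stay Credit: +308 days → 2 August 2042.
  Processing Delay Credit: +648 days → 11 May 2044.
  Product Clearance Extension: 2082 days claimed exceeds the 1360-day cap, so +1360 days → 31 January 2048.
Expiry of referenced patent CV-351931:
  Base: filing + 25 years → 19 July 2041.
  Processing Delay Credit: +54 days → 11 September 2041.
  Product Clearance Extension: 2078 days claimed exceeds the 1360-day cap, so +1360 days → 2 June 2045.
Terminal disclaimer: CV-325261 expires on the earlier of 31 January 2048 and 2 June 2045.

June 2, 2045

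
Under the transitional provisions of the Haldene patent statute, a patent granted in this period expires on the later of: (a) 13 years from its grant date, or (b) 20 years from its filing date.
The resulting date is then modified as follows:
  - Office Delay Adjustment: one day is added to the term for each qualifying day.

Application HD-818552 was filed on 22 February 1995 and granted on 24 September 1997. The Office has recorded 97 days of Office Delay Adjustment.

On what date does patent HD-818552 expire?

(a) grant + 13 years → 24 September 2010.
(b) filing + 20 years → 22 February 2015.
Later of the two: 22 February 2015.
Office Delay Adjustment: +97 days → 30 May 2015.

2015-05-30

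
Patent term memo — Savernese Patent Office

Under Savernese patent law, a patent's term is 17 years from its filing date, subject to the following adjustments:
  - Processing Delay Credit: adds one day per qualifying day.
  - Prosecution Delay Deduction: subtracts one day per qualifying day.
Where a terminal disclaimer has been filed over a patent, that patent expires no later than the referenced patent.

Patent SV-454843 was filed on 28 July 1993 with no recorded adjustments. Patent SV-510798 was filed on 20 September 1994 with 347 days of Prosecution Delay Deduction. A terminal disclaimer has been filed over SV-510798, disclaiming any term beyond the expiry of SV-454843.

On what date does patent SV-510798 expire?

2010-07-28

Natural term of SV-510798:
  Base: filing + 17 years → 20 September 2011.
  Prosecution Delay Deduction: −347 days → 8 October 2010.
Expiry of referenced patent SV-454843:
  Base: filing + 17 years → 28 July 2010.
Terminal disclaimer: SV-510798 expires on the earlier of 8 October 2010 and 28 July 2010.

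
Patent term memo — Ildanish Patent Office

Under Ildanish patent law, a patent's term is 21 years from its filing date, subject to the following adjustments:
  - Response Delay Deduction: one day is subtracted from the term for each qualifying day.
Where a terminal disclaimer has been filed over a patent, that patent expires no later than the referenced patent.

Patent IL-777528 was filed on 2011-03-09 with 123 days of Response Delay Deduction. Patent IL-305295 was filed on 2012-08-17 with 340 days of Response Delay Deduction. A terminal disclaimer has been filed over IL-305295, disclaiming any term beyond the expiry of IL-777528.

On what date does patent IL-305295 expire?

Natural term of IL-305295:
  Base: filing + 21 years → 17 August 2033.
  Response Delay Deduction: −340 days → 11 September 2032.
Expiry of referenced patent IL-777528:
  Base: filing + 21 years → 9 March 2032.
  Response Delay Deduction: −123 days → 7 November 2031.
Terminal disclaimer: IL-305295 expires on the earlier of 11 September 2032 and 7 November 2031.

November 7, 2031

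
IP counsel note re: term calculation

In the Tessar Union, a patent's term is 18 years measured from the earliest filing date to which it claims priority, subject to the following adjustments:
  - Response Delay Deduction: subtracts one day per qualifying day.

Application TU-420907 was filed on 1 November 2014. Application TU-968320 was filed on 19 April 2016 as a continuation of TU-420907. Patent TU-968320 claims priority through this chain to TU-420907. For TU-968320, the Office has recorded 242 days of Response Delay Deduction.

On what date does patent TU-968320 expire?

Earliest priority filing: 1 November 2014.
Base term: 1 November 2014 + 18 years → 1 November 2032.
Response Delay Deduction: −242 days → 4 March 2032.

2032-03-04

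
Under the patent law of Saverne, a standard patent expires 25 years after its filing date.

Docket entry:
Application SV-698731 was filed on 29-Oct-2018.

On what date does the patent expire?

Filing date + 25 years → 29 October 2043.

October 29, 2043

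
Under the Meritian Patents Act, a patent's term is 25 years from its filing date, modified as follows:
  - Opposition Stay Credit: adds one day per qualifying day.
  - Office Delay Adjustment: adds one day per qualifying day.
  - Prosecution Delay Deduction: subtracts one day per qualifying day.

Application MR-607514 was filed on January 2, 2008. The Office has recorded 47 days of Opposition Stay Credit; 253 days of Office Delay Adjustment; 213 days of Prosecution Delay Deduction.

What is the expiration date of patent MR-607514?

2033-03-30

Base term: filing date + 25 years → 2 January 2033.
Opposition Stay Credit: +47 days → 18 February 2033.
Office Delay Adjustment: +253 days → 29 October 2033.
Prosecution Delay Deduction: −213 days → 30 March 2033.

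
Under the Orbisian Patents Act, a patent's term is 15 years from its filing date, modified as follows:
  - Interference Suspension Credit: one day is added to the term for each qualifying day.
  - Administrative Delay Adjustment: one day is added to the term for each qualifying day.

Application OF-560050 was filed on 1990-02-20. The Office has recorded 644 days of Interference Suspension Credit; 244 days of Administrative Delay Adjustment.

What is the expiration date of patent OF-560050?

Base term: filing date + 15 years → 20 February 2005.
Interference Suspension Credit: +644 days → 26 November 2006.
Administrative Delay Adjustment: +244 days → 28 July 2007.

July 28, 2007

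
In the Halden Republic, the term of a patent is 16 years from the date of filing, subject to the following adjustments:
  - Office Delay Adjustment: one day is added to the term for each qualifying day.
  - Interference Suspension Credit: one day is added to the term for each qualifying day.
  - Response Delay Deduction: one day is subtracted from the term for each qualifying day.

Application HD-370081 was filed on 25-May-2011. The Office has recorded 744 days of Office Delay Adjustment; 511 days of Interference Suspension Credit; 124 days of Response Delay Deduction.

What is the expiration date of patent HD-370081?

2030-06-29

Base term: filing date + 16 years → 25 May 2027.
Office Delay Adjustment: +744 days → 7 June 2029.
Interference Suspension Credit: +511 days → 31 October 2030.
Response Delay Deduction: −124 days → 29 June 2030.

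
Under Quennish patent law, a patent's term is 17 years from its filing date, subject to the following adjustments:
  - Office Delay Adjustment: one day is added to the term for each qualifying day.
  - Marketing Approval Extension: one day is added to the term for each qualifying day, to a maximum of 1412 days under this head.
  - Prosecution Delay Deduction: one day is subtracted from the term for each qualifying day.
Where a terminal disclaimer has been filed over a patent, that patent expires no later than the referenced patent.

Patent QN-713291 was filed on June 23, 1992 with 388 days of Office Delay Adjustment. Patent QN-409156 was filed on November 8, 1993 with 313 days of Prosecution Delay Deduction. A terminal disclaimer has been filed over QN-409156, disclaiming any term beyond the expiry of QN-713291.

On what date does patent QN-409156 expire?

Natural term of QN-409156:
  Base: filing + 17 years → 8 November 2010.
  Prosecution Delay Deduction: −313 days → 30 December 2009.
Expiry of referenced patent QN-713291:
  Base: filing + 17 years → 23 June 2009.
  Office Delay Adjustment: +388 days → 16 July 2010.
Terminal disclaimer: QN-409156 expires on the earlier of 30 December 2009 and 16 July 2010.

December 30, 2009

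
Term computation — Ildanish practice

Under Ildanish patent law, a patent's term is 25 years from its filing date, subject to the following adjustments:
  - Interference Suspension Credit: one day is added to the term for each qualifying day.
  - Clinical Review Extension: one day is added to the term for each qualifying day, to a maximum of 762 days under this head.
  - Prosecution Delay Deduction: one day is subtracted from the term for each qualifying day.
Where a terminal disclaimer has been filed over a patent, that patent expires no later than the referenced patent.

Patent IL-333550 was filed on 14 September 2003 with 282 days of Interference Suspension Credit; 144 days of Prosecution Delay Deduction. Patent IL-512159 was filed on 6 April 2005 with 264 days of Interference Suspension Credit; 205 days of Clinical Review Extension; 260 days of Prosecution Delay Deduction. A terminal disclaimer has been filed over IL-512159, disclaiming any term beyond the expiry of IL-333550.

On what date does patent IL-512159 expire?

January 30, 2029

Natural term of IL-512159:
  Base: filing + 25 years → 6 April 2030.
  Interference Suspension Credit: +264 days → 26 December 2030.
  Clinical Review Extension: 205 days (within the 762-day cap) → +205 days → 19 July 2031.
  Prosecution Delay Deduction: −260 days → 1 November 2030.
Expiry of referenced patent IL-333550:
  Base: filing + 25 years → 14 September 2028.
  Interference Suspension Credit: +282 days → 23 June 2029.
  Prosecution Delay Deduction: −144 days → 30 January 2029.
Terminal disclaimer: IL-512159 expires on the earlier of 1 November 2030 and 30 January 2029.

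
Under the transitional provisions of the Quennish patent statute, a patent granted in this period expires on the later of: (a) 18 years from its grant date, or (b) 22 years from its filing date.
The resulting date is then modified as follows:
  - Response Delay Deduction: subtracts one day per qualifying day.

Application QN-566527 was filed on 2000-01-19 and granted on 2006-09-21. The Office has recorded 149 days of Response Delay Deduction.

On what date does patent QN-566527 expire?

(a) grant + 18 years → 21 September 2024.
(b) filing + 22 years → 19 January 2022.
Later of the two: 21 September 2024.
Response Delay Deduction: −149 days → 25 April 2024.

2024-04-25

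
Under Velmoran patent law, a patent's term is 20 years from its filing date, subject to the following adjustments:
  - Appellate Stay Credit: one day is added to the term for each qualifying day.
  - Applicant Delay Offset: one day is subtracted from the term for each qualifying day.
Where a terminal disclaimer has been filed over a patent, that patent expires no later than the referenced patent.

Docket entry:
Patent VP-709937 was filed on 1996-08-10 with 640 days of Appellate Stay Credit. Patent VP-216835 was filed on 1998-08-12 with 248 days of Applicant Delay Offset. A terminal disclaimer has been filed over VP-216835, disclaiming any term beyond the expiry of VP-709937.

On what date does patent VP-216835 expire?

Natural term of VP-216835:
  Base: filing + 20 years → 12 August 2018.
  Applicant Delay Offset: −248 days → 7 December 2017.
Expiry of referenced patent VP-709937:
  Base: filing + 20 years → 10 August 2016.
  Appellate Stay Credit: +640 days → 12 May 2018.
Terminal disclaimer: VP-216835 expires on the earlier of 7 December 2017 and 12 May 2018.

December 7, 2017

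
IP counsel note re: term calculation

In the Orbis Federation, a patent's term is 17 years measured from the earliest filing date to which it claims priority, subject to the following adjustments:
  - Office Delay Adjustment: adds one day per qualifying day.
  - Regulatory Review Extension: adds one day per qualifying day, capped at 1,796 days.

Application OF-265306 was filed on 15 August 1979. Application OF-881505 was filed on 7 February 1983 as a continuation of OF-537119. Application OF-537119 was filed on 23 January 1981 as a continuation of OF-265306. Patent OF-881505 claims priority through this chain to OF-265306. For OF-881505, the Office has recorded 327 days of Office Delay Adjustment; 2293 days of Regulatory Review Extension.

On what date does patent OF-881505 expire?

June 8, 2002

Earliest priority filing: 15 August 1979.
Base term: 15 August 1979 + 17 years → 15 August 1996.
Office Delay Adjustment: +327 days → 8 July 1997.
Regulatory Review Extension: 2293 days claimed exceeds the 1796-day cap, so +1796 days → 8 June 2002.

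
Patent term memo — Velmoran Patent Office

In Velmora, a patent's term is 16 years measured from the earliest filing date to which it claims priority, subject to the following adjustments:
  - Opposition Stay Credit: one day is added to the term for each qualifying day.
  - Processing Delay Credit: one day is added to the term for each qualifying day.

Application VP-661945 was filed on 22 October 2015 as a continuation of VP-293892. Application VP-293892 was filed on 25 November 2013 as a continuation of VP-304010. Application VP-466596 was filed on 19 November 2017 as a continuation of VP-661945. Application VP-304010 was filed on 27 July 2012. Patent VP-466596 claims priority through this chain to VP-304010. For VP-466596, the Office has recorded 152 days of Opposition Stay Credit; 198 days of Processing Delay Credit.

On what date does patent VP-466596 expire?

July 12, 2029

Earliest priority filing: 27 July 2012.
Base term: 27 July 2012 + 16 years → 27 July 2028.
Opposition Stay Credit: +152 days → 26 December 2028.
Processing Delay Credit: +198 days → 12 July 2029.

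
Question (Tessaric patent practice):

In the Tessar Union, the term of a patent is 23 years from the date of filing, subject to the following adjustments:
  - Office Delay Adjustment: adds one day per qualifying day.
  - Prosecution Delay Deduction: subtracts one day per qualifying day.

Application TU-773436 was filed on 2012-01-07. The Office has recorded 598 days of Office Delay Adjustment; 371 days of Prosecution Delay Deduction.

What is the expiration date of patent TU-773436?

August 22, 2035

Base term: filing date + 23 years → 7 January 2035.
Office Delay Adjustment: +598 days → 27 August 2036.
Prosecution Delay Deduction: −371 days → 22 August 2035.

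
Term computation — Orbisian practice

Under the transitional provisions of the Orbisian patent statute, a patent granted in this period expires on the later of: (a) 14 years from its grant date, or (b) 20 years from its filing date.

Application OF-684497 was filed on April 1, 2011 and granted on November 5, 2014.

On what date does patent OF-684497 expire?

April 1, 2031

(a) grant + 14 years → 5 November 2028.
(b) filing + 20 years → 1 April 2031.
Later of the two: 1 April 2031.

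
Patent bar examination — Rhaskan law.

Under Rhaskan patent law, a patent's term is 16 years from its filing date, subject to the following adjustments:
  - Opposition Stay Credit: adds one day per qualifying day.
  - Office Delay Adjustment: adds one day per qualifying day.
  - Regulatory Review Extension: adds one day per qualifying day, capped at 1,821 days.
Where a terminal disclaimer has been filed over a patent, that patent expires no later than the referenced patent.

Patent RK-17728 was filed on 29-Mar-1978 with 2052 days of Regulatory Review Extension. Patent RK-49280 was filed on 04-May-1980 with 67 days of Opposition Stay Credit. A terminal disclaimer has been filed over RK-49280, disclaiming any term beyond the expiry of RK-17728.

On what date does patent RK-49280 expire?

1996-07-10

Natural term of RK-49280:
  Base: filing + 16 years → 4 May 1996.
  Opposition Stay Credit: +67 days → 10 July 1996.
Expiry of referenced patent RK-17728:
  Base: filing + 16 years → 29 March 1994.
  Regulatory Review Extension: 2052 days claimed exceeds the 1821-day cap, so +1821 days → 24 March 1999.
Terminal disclaimer: RK-49280 expires on the earlier of 10 July 1996 and 24 March 1999.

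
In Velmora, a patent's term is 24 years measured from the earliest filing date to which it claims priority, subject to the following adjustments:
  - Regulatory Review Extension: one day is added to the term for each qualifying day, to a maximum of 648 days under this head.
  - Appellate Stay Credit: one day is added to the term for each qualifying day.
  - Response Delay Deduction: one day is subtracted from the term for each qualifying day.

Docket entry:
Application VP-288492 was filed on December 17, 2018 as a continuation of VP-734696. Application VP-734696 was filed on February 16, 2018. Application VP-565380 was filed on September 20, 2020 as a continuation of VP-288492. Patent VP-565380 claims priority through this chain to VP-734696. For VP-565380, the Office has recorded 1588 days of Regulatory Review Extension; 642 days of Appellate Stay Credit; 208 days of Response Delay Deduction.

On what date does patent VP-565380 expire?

Earliest priority filing: 16 February 2018.
Base term: 16 February 2018 + 24 years → 16 February 2042.
Regulatory Review Extension: 1588 days claimed exceeds the 648-day cap, so +648 days → 26 November 2043.
Appellate Stay Credit: +642 days → 29 August 2045.
Response Delay Deduction: −208 days → 2 February 2045.

2045-02-02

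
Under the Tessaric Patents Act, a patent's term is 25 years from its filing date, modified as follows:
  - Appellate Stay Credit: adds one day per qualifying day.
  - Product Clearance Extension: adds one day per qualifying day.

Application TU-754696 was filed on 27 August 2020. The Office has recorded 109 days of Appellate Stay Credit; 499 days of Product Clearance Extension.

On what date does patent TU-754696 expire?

April 27, 2047

Base term: filing date + 25 years → 27 August 2045.
Appellate Stay Credit: +109 days → 14 December 2045.
Product Clearance Extension: +499 days → 27 April 2047.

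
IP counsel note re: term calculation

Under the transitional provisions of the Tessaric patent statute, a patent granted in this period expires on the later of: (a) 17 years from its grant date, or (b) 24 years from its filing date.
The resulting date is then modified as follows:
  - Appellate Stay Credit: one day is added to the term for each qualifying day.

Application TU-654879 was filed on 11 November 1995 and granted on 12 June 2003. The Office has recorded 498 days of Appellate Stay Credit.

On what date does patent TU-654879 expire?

October 23, 2021

(a) grant + 17 years → 12 June 2020.
(b) filing + 24 years → 11 November 2019.
Later of the two: 12 June 2020.
Appellate Stay Credit: +498 days → 23 October 2021.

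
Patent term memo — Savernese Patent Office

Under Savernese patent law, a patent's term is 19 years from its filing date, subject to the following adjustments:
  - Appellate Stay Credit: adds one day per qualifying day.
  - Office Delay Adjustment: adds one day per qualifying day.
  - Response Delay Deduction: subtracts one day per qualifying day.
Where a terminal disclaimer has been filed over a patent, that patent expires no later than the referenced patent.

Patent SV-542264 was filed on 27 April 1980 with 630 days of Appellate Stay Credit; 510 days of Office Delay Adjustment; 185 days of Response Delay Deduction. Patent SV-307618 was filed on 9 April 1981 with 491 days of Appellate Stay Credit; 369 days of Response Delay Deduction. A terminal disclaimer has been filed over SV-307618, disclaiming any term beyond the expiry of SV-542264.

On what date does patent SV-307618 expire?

Natural term of SV-307618:
  Base: filing + 19 years → 9 April 2000.
  Appellate Stay Credit: +491 days → 13 August 2001.
  Response Delay Deduction: −369 days → 9 August 2000.
Expiry of referenced patent SV-542264:
  Base: filing + 19 years → 27 April 1999.
  Appellate Stay Credit: +630 days → 16 January 2001.
  Office Delay Adjustment: +510 days → 10 June 2002.
  Response Delay Deduction: −185 days → 7 December 2001.
Terminal disclaimer: SV-307618 expires on the earlier of 9 August 2000 and 7 December 2001.

August 9, 2000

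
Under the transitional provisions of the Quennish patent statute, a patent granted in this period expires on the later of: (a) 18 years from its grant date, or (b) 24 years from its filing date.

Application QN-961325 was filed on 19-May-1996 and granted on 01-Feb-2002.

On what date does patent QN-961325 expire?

(a) grant + 18 years → 1 February 2020.
(b) filing + 24 years → 19 May 2020.
Later of the two: 19 May 2020.

May 19, 2020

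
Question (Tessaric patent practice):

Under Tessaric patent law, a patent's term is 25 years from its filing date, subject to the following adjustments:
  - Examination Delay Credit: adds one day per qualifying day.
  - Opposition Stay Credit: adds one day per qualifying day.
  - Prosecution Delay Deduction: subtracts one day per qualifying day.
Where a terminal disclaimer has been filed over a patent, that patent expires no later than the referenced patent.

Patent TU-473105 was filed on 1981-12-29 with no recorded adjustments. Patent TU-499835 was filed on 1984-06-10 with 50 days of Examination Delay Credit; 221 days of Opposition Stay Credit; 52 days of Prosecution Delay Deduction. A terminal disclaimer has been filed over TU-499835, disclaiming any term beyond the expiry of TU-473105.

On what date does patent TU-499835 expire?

2006-12-29

Natural term of TU-499835:
  Base: filing + 25 years → 10 June 2009.
  Examination Delay Credit: +50 days → 30 July 2009.
  Opposition Stay Credit: +221 days → 8 March 2010.
  Prosecution Delay Deduction: −52 days → 15 January 2010.
Expiry of referenced patent TU-473105:
  Base: filing + 25 years → 29 December 2006.
Terminal disclaimer: TU-499835 expires on the earlier of 15 January 2010 and 29 December 2006.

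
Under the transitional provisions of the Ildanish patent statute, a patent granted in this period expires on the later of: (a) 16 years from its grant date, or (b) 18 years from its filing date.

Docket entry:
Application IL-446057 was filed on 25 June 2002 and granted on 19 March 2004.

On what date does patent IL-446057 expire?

(a) grant + 16 years → 19 March 2020.
(b) filing + 18 years → 25 June 2020.
Later of the two: 25 June 2020.

June 25, 2020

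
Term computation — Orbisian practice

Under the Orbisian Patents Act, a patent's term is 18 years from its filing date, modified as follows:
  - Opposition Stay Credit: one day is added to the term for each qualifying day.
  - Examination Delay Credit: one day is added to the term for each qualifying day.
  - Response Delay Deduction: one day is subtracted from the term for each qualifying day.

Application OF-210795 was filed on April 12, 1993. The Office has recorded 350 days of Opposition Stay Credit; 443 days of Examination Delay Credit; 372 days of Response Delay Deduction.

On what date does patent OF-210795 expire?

Base term: filing date + 18 years → 12 April 2011.
Opposition Stay Credit: +350 days → 27 March 2012.
Examination Delay Credit: +443 days → 13 June 2013.
Response Delay Deduction: −372 days → 6 June 2012.

June 6, 2012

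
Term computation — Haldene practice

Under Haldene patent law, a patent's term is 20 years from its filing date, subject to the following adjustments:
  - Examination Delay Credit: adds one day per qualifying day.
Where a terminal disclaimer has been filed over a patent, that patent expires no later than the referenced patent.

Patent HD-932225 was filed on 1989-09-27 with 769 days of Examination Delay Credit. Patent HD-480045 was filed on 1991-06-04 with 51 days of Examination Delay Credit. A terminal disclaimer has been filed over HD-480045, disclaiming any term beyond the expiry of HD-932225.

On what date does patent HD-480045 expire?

Natural term of HD-480045:
  Base: filing + 20 years → 4 June 2011.
  Examination Delay Credit: +51 days → 25 July 2011.
Expiry of referenced patent HD-932225:
  Base: filing + 20 years → 27 September 2009.
  Examination Delay Credit: +769 days → 5 November 2011.
Terminal disclaimer: HD-480045 expires on the earlier of 25 July 2011 and 5 November 2011.

July 25, 2011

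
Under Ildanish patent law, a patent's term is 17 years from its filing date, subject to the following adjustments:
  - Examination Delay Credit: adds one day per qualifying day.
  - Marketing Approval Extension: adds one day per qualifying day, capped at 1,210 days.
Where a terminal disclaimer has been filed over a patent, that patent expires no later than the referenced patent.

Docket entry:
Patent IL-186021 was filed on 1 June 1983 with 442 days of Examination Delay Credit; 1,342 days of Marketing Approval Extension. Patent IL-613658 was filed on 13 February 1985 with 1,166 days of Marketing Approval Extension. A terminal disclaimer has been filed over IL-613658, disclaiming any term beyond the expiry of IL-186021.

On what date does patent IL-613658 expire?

Natural term of IL-613658:
  Base: filing + 17 years → 13 February 2002.
  Marketing Approval Extension: 1166 days (within the 1210-day cap) → +1166 days → 24 April 2005.
Expiry of referenced patent IL-186021:
  Base: filing + 17 years → 1 June 2000.
  Examination Delay Credit: +442 days → 17 August 2001.
  Marketing Approval Extension: 1342 days claimed exceeds the 1210-day cap, so +1210 days → 9 December 2004.
Terminal disclaimer: IL-613658 expires on the earlier of 24 April 2005 and 9 December 2004.

2004-12-09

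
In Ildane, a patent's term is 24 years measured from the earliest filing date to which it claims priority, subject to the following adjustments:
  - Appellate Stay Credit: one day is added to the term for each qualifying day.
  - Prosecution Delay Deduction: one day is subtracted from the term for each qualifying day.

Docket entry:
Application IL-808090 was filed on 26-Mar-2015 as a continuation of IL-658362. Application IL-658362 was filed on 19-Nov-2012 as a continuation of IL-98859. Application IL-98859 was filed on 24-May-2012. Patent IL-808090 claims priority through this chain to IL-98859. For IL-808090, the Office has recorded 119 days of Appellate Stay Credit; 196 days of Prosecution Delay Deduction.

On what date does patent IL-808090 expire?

March 8, 2036

Earliest priority filing: 24 May 2012.
Base term: 24 May 2012 + 24 years → 24 May 2036.
Appellate Stay Credit: +119 days → 20 September 2036.
Prosecution Delay Deduction: −196 days → 8 March 2036.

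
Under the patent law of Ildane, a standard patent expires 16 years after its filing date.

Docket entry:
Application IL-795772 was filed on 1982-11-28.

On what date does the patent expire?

Filing date + 16 years → 28 November 1998.

1998-11-28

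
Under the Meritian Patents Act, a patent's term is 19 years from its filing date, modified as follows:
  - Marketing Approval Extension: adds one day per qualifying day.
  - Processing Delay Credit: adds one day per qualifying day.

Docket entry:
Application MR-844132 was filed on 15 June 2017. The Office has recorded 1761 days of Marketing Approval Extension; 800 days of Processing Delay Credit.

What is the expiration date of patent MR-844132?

Base term: filing date + 19 years → 15 June 2036.
Marketing Approval Extension: +1761 days → 11 April 2041.
Processing Delay Credit: +800 days → 20 June 2043.

June 20, 2043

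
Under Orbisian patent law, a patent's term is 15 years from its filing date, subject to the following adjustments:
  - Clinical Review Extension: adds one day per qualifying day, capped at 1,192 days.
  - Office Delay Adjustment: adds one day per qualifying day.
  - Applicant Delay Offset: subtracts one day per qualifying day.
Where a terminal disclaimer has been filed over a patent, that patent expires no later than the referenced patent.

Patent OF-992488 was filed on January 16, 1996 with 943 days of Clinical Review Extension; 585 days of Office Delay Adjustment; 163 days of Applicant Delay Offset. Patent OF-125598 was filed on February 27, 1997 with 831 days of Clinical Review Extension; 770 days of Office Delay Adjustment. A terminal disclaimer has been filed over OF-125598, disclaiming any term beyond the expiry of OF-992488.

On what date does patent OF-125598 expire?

October 12, 2014

Natural term of OF-125598:
  Base: filing + 15 years → 27 February 2012.
  Clinical Review Extension: 831 days (within the 1192-day cap) → +831 days → 7 June 2014.
  Office Delay Adjustment: +770 days → 16 July 2016.
Expiry of referenced patent OF-992488:
  Base: filing + 15 years → 16 January 2011.
  Clinical Review Extension: 943 days (within the 1192-day cap) → +943 days → 16 August 2013.
  Office Delay Adjustment: +585 days → 24 March 2015.
  Applicant Delay Offset: −163 days → 12 October 2014.
Terminal disclaimer: OF-125598 expires on the earlier of 16 July 2016 and 12 October 2014.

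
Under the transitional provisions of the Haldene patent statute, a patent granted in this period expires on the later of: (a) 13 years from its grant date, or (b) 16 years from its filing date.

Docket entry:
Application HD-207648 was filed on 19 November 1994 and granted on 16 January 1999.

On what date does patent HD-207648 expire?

(a) grant + 13 years → 16 January 2012.
(b) filing + 16 years → 19 November 2010.
Later of the two: 16 January 2012.

January 16, 2012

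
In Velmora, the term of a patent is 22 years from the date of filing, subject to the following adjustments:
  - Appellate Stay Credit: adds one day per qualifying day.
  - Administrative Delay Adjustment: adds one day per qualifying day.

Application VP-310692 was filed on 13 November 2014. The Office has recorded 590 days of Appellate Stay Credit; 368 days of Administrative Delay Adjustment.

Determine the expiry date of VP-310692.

2039-06-29

Base term: filing date + 22 years → 13 November 2036.
Appellate Stay Credit: +590 days → 26 June 2038.
Administrative Delay Adjustment: +368 days → 29 June 2039.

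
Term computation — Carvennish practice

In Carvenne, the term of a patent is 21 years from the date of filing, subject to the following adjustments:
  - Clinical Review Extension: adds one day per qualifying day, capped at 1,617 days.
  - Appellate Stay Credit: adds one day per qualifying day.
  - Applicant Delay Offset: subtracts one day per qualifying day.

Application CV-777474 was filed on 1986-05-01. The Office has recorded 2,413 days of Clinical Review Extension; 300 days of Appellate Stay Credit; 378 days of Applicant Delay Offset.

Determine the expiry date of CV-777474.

Base term: filing date + 21 years → 1 May 2007.
Clinical Review Extension: 2413 days claimed exceeds the 1617-day cap, so +1617 days → 4 October 2011.
Appellate Stay Credit: +300 days → 30 July 2012.
Applicant Delay Offset: −378 days → 18 July 2011.

2011-07-18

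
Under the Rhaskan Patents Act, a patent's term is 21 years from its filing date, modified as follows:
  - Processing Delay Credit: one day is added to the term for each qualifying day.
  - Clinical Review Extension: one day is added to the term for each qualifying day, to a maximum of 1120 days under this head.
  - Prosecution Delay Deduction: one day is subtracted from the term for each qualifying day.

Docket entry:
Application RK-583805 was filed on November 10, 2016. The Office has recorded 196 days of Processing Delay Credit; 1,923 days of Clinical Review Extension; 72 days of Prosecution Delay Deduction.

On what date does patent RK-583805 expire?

Base term: filing date + 21 years → 10 November 2037.
Processing Delay Credit: +196 days → 25 May 2038.
Clinical Review Extension: 1923 days claimed exceeds the 1120-day cap, so +1120 days → 18 June 2041.
Prosecution Delay Deduction: −72 days → 7 April 2041.

April 7, 2041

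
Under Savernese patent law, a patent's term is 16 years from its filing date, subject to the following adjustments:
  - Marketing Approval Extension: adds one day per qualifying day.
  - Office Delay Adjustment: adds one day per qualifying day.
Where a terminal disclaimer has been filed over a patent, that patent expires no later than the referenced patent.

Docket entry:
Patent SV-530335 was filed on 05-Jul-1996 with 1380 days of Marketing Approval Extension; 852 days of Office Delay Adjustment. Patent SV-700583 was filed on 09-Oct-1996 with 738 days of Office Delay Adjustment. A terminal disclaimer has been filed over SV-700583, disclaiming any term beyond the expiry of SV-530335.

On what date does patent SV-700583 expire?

2014-10-17

Natural term of SV-700583:
  Base: filing + 16 years → 9 October 2012.
  Office Delay Adjustment: +738 days → 17 October 2014.
Expiry of referenced patent SV-530335:
  Base: filing + 16 years → 5 July 2012.
  Marketing Approval Extension: +1380 days → 15 April 2016.
  Office Delay Adjustment: +852 days → 15 August 2018.
Terminal disclaimer: SV-700583 expires on the earlier of 17 October 2014 and 15 August 2018.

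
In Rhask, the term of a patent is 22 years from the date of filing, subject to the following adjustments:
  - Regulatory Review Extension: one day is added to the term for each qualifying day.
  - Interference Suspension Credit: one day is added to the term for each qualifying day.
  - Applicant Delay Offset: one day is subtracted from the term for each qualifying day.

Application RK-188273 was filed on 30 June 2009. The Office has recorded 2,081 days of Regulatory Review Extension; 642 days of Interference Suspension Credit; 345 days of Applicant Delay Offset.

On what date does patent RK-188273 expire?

Base term: filing date + 22 years → 30 June 2031.
Regulatory Review Extension: +2081 days → 11 March 2037.
Interference Suspension Credit: +642 days → 13 December 2038.
Applicant Delay Offset: −345 days → 2 January 2038.

January 2, 2038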